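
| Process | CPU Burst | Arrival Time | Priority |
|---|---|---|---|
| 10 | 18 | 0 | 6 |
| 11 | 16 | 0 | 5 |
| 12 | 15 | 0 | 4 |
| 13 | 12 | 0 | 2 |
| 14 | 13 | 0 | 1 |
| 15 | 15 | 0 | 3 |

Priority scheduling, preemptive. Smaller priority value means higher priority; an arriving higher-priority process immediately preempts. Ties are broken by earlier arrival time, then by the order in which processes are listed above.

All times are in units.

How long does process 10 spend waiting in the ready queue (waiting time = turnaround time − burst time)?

Schedule: | 14 0-13 | 13 13-25 | 15 25-40 | 12 40-55 | 11 55-71 | 10 71-89 |
Completion: 10=89  11=71  12=55  13=25  14=13  15=40
Turnaround (C−A): 10=89  11=71  12=55  13=25  14=13  15=40
Waiting(10) = turnaround − burst = 89 − 18 = 71

71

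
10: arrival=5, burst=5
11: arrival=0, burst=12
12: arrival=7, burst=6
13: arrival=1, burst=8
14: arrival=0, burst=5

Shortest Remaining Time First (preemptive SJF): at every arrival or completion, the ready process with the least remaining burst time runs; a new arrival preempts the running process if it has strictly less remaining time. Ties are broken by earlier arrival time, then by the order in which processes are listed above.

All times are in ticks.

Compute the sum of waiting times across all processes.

Timeline: | 14 0-5 | 10 5-10 | 12 10-16 | 13 16-24 | 11 24-36 |
Completion: 10=10  11=36  12=16  13=24  14=5
Turnaround (C−A): 10=5  11=36  12=9  13=23  14=5
Waiting = turnaround − burst: 10=0, 11=24, 12=3, 13=15, 14=0
Total waiting = 0 + 24 + 3 + 15 + 0 = 42

42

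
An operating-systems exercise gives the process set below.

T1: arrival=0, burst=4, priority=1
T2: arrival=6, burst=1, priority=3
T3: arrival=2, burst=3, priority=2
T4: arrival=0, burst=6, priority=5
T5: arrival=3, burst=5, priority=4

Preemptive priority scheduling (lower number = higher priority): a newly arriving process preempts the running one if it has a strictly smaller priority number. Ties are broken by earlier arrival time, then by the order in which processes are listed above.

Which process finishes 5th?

T4

Schedule: | T1 0-4 | T3 4-7 | T2 7-8 | T5 8-13 | T4 13-19 |
Completion: T1=4  T2=8  T3=7  T4=19  T5=13
Turnaround (C−A): T1=4  T2=2  T3=5  T4=19  T5=10
Finish order: T1 → T3 → T2 → T5 → T4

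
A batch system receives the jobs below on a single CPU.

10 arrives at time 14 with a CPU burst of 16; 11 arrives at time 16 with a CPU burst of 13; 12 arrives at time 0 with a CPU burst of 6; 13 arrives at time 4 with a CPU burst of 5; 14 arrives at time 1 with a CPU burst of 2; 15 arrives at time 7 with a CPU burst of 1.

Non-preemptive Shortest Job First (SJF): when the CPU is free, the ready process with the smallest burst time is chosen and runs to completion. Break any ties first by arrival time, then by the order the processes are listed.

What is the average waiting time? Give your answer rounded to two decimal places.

Schedule: | 12 0-6 | 14 6-8 | 15 8-9 | 13 9-14 | 10 14-30 | 11 30-43 |
Completion: 10=30  11=43  12=6  13=14  14=8  15=9
Turnaround (C−A): 10=16  11=27  12=6  13=10  14=7  15=2
Waiting times: 10=0, 11=14, 12=0, 13=5, 14=5, 15=1
Average waiting = (0+14+0+5+5+1) / 6 = 25/6 = 4.17

4.17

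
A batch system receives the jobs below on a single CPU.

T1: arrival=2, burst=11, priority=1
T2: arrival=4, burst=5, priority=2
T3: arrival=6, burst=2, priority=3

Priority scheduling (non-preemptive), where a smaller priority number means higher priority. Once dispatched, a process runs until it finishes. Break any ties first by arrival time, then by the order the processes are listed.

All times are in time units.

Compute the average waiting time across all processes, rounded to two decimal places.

7.00

Gantt: | idle 0-2 | T1 2-13 | T2 13-18 | T3 18-20 |
Completion: T1=13  T2=18  T3=20
Waiting times: T1=0, T2=9, T3=12
Average waiting = (0+9+12) / 3 = 21/3 = 7.00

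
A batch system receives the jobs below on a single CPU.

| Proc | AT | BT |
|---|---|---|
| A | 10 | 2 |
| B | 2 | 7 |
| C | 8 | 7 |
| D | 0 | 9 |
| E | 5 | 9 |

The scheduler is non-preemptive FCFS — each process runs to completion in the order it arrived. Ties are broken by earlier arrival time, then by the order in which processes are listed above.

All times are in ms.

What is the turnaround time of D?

9

Gantt: | D 0-9 | B 9-16 | E 16-25 | C 25-32 | A 32-34 |
Completion: A=34  B=16  C=32  D=9  E=25
Turnaround (C−A): A=24  B=14  C=24  D=9  E=20
Turnaround(D) = completion − arrival = 9 − 0 = 9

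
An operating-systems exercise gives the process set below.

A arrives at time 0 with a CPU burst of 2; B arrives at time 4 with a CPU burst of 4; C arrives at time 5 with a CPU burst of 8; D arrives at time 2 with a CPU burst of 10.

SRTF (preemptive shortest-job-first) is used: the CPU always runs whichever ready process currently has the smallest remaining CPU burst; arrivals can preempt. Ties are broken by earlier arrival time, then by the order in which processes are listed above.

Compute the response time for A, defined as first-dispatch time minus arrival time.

0

Timeline: | A 0-2 | D 2-4 | B 4-8 | D 8-16 | C 16-24 |
Completion: A=2  B=8  C=24  D=16
Response(A) = first start − arrival = 0 − 0 = 0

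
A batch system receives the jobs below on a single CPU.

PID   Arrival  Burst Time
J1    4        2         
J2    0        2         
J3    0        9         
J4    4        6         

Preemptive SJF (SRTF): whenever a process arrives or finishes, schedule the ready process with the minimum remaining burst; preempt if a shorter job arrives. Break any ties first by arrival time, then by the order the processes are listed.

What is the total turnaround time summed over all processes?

Timeline: | J2 0-2 | J3 2-4 | J1 4-6 | J4 6-12 | J3 12-19 |
Completion: J1=6  J2=2  J3=19  J4=12
Turnaround = completion − arrival: J1=2, J2=2, J3=19, J4=8
Total turnaround = 2 + 2 + 19 + 8 = 31

31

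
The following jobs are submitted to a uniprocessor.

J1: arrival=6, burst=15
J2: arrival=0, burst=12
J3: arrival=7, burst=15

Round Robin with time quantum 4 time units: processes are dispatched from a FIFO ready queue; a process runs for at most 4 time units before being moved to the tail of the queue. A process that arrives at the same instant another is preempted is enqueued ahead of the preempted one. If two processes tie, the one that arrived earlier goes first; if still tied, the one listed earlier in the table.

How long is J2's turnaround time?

20

Gantt: | J2 0-8 | J1 8-12 | J3 12-16 | J2 16-20 | J1 20-24 | J3 24-28 | J1 28-32 | J3 32-36 | J1 36-39 | J3 39-42 |
Completion: J1=39  J2=20  J3=42
Turnaround (C−A): J1=33  J2=20  J3=35
Turnaround(J2) = completion − arrival = 20 − 0 = 20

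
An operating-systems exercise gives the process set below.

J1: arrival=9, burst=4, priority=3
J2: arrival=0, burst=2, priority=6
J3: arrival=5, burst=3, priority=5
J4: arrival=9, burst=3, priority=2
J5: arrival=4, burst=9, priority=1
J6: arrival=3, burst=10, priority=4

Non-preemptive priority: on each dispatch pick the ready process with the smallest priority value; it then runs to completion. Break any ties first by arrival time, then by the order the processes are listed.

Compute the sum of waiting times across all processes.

Gantt: | J2 0-2 | idle 2-3 | J6 3-13 | J5 13-22 | J4 22-25 | J1 25-29 | J3 29-32 |
Completion: J1=29  J2=2  J3=32  J4=25  J5=22  J6=13
Turnaround (C−A): J1=20  J2=2  J3=27  J4=16  J5=18  J6=10
Waiting = turnaround − burst: J1=16, J2=0, J3=24, J4=13, J5=9, J6=0
Total waiting = 16 + 0 + 24 + 13 + 9 + 0 = 62

62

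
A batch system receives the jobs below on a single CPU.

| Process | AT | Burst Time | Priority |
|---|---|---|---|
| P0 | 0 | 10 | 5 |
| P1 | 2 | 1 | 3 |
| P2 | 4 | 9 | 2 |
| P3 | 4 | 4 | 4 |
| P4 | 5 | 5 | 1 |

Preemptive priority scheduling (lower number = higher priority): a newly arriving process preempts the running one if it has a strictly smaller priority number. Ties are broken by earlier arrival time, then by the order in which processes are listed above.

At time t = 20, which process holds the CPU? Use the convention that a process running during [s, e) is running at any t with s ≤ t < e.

Timeline: | P0 0-2 | P1 2-3 | P0 3-4 | P2 4-5 | P4 5-10 | P2 10-18 | P3 18-22 | P0 22-29 |
Completion: P0=29  P1=3  P2=18  P3=22  P4=10

P3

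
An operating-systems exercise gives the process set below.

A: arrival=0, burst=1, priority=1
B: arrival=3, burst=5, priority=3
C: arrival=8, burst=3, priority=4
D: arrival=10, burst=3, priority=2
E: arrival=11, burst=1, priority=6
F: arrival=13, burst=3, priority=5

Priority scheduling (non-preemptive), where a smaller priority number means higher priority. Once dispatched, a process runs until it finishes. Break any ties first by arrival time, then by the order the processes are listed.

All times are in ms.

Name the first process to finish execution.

A

Timeline: | A 0-1 | idle 1-3 | B 3-8 | C 8-11 | D 11-14 | F 14-17 | E 17-18 |
Completion: A=1  B=8  C=11  D=14  E=18  F=17
Turnaround (C−A): A=1  B=5  C=3  D=4  E=7  F=4
Finish order: A → B → C → D → F → E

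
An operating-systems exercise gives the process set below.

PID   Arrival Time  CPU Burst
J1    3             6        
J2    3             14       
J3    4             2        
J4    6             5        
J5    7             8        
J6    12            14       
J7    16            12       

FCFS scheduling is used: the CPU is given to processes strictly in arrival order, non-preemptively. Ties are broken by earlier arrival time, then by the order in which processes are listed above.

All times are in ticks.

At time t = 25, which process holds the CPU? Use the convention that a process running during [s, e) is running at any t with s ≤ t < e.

Schedule: | idle 0-3 | J1 3-9 | J2 9-23 | J3 23-25 | J4 25-30 | J5 30-38 | J6 38-52 | J7 52-64 |
Completion: J1=9  J2=23  J3=25  J4=30  J5=38  J6=52  J7=64
Turnaround (C−A): J1=6  J2=20  J3=21  J4=24  J5=31  J6=40  J7=48

J4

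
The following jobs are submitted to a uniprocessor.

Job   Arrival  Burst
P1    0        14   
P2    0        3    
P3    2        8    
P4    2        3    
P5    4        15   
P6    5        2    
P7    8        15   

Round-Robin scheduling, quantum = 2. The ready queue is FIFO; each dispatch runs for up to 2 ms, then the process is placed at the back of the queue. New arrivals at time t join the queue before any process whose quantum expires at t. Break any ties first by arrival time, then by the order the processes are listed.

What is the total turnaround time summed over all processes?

Schedule: | P1 0-2 | P2 2-4 | P3 4-6 | P4 6-8 | P1 8-10 | P5 10-12 | P2 12-13 | P6 13-15 | P3 15-17 | P7 17-19 | P4 19-20 | P1 20-22 | P5 22-24 | P3 24-26 | P7 26-28 | P1 28-30 | P5 30-32 | P3 32-34 | P7 34-36 | P1 36-38 | P5 38-40 | P7 40-42 | P1 42-44 | P5 44-46 | P7 46-48 | P1 48-50 | P5 50-52 | P7 52-54 | P5 54-56 | P7 56-58 | P5 58-59 | P7 59-60 |
Completion: P1=50  P2=13  P3=34  P4=20  P5=59  P6=15  P7=60
Turnaround (C−A): P1=50  P2=13  P3=32  P4=18  P5=55  P6=10  P7=52
Turnaround = completion − arrival: P1=50, P2=13, P3=32, P4=18, P5=55, P6=10, P7=52
Total turnaround = 50 + 13 + 32 + 18 + 55 + 10 + 52 = 230

230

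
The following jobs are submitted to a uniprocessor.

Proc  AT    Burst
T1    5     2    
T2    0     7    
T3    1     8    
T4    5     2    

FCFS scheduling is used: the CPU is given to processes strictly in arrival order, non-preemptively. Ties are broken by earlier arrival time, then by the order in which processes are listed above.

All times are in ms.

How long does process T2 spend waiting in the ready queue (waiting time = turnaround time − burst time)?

Schedule: | T2 0-7 | T3 7-15 | T1 15-17 | T4 17-19 |
Completion: T1=17  T2=7  T3=15  T4=19
Turnaround (C−A): T1=12  T2=7  T3=14  T4=14
Waiting(T2) = turnaround − burst = 7 − 7 = 0

0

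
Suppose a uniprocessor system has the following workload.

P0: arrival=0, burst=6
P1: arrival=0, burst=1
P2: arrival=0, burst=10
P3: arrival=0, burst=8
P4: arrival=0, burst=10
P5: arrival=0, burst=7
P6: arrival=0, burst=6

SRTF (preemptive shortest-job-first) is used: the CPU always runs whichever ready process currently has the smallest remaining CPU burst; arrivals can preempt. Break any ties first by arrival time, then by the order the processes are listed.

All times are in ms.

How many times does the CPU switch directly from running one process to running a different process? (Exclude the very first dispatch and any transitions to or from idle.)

6

Timeline: | P1 0-1 | P0 1-7 | P6 7-13 | P5 13-20 | P3 20-28 | P2 28-38 | P4 38-48 |
Completion: P0=7  P1=1  P2=38  P3=28  P4=48  P5=20  P6=13
Turnaround (C−A): P0=7  P1=1  P2=38  P3=28  P4=48  P5=20  P6=13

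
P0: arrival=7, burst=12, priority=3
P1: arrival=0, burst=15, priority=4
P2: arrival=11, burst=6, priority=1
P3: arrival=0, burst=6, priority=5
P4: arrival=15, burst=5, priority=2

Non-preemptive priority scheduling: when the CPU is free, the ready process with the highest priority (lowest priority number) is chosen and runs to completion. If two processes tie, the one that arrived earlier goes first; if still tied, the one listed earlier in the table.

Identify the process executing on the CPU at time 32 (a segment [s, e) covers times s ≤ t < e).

P0

Gantt: | P1 0-15 | P2 15-21 | P4 21-26 | P0 26-38 | P3 38-44 |
Completion: P0=38  P1=15  P2=21  P3=44  P4=26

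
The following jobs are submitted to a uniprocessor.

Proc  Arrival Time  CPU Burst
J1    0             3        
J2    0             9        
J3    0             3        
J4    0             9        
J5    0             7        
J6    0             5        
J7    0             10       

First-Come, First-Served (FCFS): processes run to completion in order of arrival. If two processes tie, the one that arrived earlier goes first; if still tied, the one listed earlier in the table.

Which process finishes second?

Gantt: | J1 0-3 | J2 3-12 | J3 12-15 | J4 15-24 | J5 24-31 | J6 31-36 | J7 36-46 |
Completion: J1=3  J2=12  J3=15  J4=24  J5=31  J6=36  J7=46
Finish order: J1 → J2 → J3 → J4 → J5 → J6 → J7

J2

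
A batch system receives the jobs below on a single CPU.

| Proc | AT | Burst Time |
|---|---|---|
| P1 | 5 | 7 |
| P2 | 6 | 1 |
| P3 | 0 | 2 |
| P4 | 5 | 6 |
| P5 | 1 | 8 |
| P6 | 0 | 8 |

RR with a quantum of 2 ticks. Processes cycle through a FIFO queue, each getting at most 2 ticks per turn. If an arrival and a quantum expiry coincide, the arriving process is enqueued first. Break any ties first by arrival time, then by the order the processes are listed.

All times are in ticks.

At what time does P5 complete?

31

Gantt: | P3 0-2 | P6 2-4 | P5 4-6 | P6 6-8 | P1 8-10 | P4 10-12 | P2 12-13 | P5 13-15 | P6 15-17 | P1 17-19 | P4 19-21 | P5 21-23 | P6 23-25 | P1 25-27 | P4 27-29 | P5 29-31 | P1 31-32 |
Completion: P1=32  P2=13  P3=2  P4=29  P5=31  P6=25
Turnaround (C−A): P1=27  P2=7  P3=2  P4=24  P5=30  P6=25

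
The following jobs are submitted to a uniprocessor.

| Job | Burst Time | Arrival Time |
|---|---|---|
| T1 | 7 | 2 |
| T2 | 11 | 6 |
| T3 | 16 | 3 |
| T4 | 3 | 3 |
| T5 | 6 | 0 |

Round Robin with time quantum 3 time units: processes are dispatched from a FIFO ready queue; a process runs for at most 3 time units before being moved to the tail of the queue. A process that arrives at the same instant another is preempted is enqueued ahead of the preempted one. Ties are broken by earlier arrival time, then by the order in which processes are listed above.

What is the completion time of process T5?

15

Gantt: | T5 0-3 | T1 3-6 | T3 6-9 | T4 9-12 | T5 12-15 | T2 15-18 | T1 18-21 | T3 21-24 | T2 24-27 | T1 27-28 | T3 28-31 | T2 31-34 | T3 34-37 | T2 37-39 | T3 39-43 |
Completion: T1=28  T2=39  T3=43  T4=12  T5=15
Turnaround (C−A): T1=26  T2=33  T3=40  T4=9  T5=15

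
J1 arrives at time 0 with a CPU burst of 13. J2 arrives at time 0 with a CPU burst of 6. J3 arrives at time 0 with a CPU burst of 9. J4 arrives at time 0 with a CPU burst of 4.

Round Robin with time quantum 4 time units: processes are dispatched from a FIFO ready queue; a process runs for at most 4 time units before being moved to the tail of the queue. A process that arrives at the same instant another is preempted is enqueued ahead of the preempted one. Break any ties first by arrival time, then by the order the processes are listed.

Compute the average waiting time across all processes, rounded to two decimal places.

Gantt: | J1 0-4 | J2 4-8 | J3 8-12 | J4 12-16 | J1 16-20 | J2 20-22 | J3 22-26 | J1 26-30 | J3 30-31 | J1 31-32 |
Completion: J1=32  J2=22  J3=31  J4=16
Waiting times: J1=19, J2=16, J3=22, J4=12
Average waiting = (19+16+22+12) / 4 = 69/4 = 17.25

17.25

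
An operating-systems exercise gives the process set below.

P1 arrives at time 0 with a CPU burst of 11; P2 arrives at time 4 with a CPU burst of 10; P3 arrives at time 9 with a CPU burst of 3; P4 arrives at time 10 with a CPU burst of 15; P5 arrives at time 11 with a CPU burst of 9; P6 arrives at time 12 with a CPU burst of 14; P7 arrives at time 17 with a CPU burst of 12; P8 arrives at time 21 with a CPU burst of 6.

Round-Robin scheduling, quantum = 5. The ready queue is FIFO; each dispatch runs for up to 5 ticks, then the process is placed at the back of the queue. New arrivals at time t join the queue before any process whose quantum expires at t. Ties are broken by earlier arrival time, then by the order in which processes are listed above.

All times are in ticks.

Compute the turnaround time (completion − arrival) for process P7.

63

Gantt: | P1 0-5 | P2 5-10 | P1 10-15 | P3 15-18 | P4 18-23 | P2 23-28 | P5 28-33 | P6 33-38 | P1 38-39 | P7 39-44 | P8 44-49 | P4 49-54 | P5 54-58 | P6 58-63 | P7 63-68 | P8 68-69 | P4 69-74 | P6 74-78 | P7 78-80 |
Completion: P1=39  P2=28  P3=18  P4=74  P5=58  P6=78  P7=80  P8=69
Turnaround (C−A): P1=39  P2=24  P3=9  P4=64  P5=47  P6=66  P7=63  P8=48
Turnaround(P7) = completion − arrival = 80 − 17 = 63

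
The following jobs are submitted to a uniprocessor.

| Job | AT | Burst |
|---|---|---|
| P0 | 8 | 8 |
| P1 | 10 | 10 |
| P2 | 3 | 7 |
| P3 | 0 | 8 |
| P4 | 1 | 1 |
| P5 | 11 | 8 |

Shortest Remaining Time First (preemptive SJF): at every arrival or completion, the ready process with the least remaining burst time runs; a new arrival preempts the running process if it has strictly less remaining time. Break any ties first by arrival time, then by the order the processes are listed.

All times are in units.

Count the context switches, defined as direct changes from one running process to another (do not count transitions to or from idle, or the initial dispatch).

Timeline: | P3 0-1 | P4 1-2 | P3 2-9 | P2 9-16 | P0 16-24 | P5 24-32 | P1 32-42 |
Completion: P0=24  P1=42  P2=16  P3=9  P4=2  P5=32

6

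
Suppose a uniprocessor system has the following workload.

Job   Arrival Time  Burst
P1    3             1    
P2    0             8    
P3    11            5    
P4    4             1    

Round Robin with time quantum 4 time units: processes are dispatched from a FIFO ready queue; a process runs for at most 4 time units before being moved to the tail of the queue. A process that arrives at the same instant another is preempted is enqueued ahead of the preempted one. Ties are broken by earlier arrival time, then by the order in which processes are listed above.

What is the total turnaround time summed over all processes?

19

Gantt: | P2 0-4 | P1 4-5 | P4 5-6 | P2 6-10 | idle 10-11 | P3 11-16 |
Completion: P1=5  P2=10  P3=16  P4=6
Turnaround = completion − arrival: P1=2, P2=10, P3=5, P4=2
Total turnaround = 2 + 10 + 5 + 2 = 19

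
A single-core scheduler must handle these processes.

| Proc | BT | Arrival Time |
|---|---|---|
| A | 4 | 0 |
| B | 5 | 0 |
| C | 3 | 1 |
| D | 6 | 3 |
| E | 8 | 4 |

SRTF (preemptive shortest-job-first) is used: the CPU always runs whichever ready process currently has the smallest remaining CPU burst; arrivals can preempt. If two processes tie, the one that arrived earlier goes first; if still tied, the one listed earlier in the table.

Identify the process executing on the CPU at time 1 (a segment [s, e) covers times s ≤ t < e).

Timeline: | A 0-4 | C 4-7 | B 7-12 | D 12-18 | E 18-26 |
Completion: A=4  B=12  C=7  D=18  E=26

A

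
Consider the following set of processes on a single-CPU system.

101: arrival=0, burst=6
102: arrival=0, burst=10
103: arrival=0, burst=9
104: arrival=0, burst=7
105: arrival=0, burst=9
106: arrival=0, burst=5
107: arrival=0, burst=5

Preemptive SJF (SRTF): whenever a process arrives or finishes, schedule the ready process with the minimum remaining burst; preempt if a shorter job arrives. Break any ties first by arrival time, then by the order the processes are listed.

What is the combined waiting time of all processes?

127

Gantt: | 106 0-5 | 107 5-10 | 101 10-16 | 104 16-23 | 103 23-32 | 105 32-41 | 102 41-51 |
Completion: 101=16  102=51  103=32  104=23  105=41  106=5  107=10
Waiting = turnaround − burst: 101=10, 102=41, 103=23, 104=16, 105=32, 106=0, 107=5
Total waiting = 10 + 41 + 23 + 16 + 32 + 0 + 5 = 127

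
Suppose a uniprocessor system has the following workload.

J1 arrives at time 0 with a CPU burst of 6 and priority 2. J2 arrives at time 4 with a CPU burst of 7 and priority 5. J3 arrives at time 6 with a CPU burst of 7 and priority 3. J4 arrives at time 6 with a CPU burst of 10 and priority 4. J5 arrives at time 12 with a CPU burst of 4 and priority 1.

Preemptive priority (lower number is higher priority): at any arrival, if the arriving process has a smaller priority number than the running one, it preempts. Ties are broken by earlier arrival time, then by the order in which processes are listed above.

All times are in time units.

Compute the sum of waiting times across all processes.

38

Gantt: | J1 0-6 | J3 6-12 | J5 12-16 | J3 16-17 | J4 17-27 | J2 27-34 |
Completion: J1=6  J2=34  J3=17  J4=27  J5=16
Waiting = turnaround − burst: J1=0, J2=23, J3=4, J4=11, J5=0
Total waiting = 0 + 23 + 4 + 11 + 0 = 38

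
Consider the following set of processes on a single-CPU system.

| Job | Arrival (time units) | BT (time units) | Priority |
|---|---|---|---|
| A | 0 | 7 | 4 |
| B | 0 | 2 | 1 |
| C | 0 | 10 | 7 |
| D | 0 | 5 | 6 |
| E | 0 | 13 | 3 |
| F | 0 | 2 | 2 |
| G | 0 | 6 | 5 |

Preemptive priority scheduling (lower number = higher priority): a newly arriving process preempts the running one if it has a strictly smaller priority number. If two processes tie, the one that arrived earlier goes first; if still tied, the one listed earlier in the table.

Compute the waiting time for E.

4

Gantt: | B 0-2 | F 2-4 | E 4-17 | A 17-24 | G 24-30 | D 30-35 | C 35-45 |
Completion: A=24  B=2  C=45  D=35  E=17  F=4  G=30
Waiting(E) = turnaround − burst = 17 − 13 = 4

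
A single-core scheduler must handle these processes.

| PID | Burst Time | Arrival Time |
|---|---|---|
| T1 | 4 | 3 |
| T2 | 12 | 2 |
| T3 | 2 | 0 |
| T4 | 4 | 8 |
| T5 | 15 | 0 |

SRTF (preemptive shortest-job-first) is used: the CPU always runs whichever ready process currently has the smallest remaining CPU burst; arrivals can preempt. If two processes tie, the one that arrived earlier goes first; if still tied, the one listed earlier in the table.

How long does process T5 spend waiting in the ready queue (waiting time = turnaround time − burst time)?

Schedule: | T3 0-2 | T2 2-3 | T1 3-7 | T2 7-8 | T4 8-12 | T2 12-22 | T5 22-37 |
Completion: T1=7  T2=22  T3=2  T4=12  T5=37
Turnaround (C−A): T1=4  T2=20  T3=2  T4=4  T5=37
Waiting(T5) = turnaround − burst = 37 − 15 = 22

22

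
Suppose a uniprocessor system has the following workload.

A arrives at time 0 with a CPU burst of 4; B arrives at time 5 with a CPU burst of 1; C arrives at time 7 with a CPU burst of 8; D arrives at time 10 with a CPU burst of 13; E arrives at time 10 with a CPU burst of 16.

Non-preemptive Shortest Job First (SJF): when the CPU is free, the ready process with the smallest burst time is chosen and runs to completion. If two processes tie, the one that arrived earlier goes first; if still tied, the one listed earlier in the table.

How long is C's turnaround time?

8

Schedule: | A 0-4 | idle 4-5 | B 5-6 | idle 6-7 | C 7-15 | D 15-28 | E 28-44 |
Completion: A=4  B=6  C=15  D=28  E=44
Turnaround(C) = completion − arrival = 15 − 7 = 8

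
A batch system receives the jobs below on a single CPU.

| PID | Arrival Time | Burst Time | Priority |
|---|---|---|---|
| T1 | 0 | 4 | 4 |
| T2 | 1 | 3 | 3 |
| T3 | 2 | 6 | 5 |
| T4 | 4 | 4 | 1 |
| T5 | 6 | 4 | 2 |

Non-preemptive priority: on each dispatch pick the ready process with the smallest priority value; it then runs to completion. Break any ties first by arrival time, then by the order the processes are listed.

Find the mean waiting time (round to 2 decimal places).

Timeline: | T1 0-4 | T4 4-8 | T5 8-12 | T2 12-15 | T3 15-21 |
Completion: T1=4  T2=15  T3=21  T4=8  T5=12
Waiting times: T1=0, T2=11, T3=13, T4=0, T5=2
Average waiting = (0+11+13+0+2) / 5 = 26/5 = 5.20

5.20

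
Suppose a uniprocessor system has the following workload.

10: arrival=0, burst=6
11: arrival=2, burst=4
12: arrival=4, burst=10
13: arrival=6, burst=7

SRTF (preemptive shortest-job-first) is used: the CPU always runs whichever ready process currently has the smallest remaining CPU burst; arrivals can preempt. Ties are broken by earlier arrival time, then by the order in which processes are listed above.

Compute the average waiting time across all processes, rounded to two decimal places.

Schedule: | 10 0-6 | 11 6-10 | 13 10-17 | 12 17-27 |
Completion: 10=6  11=10  12=27  13=17
Waiting times: 10=0, 11=4, 12=13, 13=4
Average waiting = (0+4+13+4) / 4 = 21/4 = 5.25

5.25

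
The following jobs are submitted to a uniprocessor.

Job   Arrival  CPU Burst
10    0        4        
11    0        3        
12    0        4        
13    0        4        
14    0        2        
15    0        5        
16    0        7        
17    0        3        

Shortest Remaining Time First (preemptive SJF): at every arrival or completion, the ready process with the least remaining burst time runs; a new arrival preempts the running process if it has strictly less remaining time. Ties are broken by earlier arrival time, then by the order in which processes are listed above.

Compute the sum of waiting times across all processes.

88

Schedule: | 14 0-2 | 11 2-5 | 17 5-8 | 10 8-12 | 12 12-16 | 13 16-20 | 15 20-25 | 16 25-32 |
Completion: 10=12  11=5  12=16  13=20  14=2  15=25  16=32  17=8
Turnaround (C−A): 10=12  11=5  12=16  13=20  14=2  15=25  16=32  17=8
Waiting = turnaround − burst: 10=8, 11=2, 12=12, 13=16, 14=0, 15=20, 16=25, 17=5
Total waiting = 8 + 2 + 12 + 16 + 0 + 20 + 25 + 5 = 88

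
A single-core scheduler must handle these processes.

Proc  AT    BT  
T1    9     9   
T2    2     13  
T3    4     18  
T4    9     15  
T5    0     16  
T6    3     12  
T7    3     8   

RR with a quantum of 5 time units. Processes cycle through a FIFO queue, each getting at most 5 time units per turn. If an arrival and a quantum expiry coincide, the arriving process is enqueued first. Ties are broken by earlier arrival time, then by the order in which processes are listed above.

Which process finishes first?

T7

Timeline: | T5 0-5 | T2 5-10 | T6 10-15 | T7 15-20 | T3 20-25 | T5 25-30 | T1 30-35 | T4 35-40 | T2 40-45 | T6 45-50 | T7 50-53 | T3 53-58 | T5 58-63 | T1 63-67 | T4 67-72 | T2 72-75 | T6 75-77 | T3 77-82 | T5 82-83 | T4 83-88 | T3 88-91 |
Completion: T1=67  T2=75  T3=91  T4=88  T5=83  T6=77  T7=53
Finish order: T7 → T1 → T2 → T6 → T5 → T4 → T3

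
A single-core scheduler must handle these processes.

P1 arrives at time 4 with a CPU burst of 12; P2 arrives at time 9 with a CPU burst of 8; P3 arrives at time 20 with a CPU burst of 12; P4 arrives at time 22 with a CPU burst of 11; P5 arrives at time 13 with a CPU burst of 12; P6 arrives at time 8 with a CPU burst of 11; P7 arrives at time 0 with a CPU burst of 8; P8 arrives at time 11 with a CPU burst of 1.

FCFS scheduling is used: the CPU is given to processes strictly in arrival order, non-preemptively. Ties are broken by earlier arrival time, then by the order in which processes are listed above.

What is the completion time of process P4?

Timeline: | P7 0-8 | P1 8-20 | P6 20-31 | P2 31-39 | P8 39-40 | P5 40-52 | P3 52-64 | P4 64-75 |
Completion: P1=20  P2=39  P3=64  P4=75  P5=52  P6=31  P7=8  P8=40
Turnaround (C−A): P1=16  P2=30  P3=44  P4=53  P5=39  P6=23  P7=8  P8=29

75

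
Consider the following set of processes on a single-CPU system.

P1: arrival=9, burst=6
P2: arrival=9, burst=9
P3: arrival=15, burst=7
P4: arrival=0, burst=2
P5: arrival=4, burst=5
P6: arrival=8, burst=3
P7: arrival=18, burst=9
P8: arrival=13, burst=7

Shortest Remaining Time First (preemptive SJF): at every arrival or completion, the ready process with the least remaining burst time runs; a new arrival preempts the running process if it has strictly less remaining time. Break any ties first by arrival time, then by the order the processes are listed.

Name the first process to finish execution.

Gantt: | P4 0-2 | idle 2-4 | P5 4-9 | P6 9-12 | P1 12-18 | P8 18-25 | P3 25-32 | P2 32-41 | P7 41-50 |
Completion: P1=18  P2=41  P3=32  P4=2  P5=9  P6=12  P7=50  P8=25
Turnaround (C−A): P1=9  P2=32  P3=17  P4=2  P5=5  P6=4  P7=32  P8=12
Finish order: P4 → P5 → P6 → P1 → P8 → P3 → P2 → P7

P4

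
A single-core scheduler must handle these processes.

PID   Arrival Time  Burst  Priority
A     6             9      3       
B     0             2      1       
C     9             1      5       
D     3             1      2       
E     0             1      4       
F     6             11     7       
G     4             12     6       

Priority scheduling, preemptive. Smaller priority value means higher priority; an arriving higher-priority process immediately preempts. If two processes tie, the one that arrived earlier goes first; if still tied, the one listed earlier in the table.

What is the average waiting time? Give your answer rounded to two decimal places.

5.43

Schedule: | B 0-2 | E 2-3 | D 3-4 | G 4-6 | A 6-15 | C 15-16 | G 16-26 | F 26-37 |
Completion: A=15  B=2  C=16  D=4  E=3  F=37  G=26
Turnaround (C−A): A=9  B=2  C=7  D=1  E=3  F=31  G=22
Waiting times: A=0, B=0, C=6, D=0, E=2, F=20, G=10
Average waiting = (0+0+6+0+2+20+10) / 7 = 38/7 = 5.43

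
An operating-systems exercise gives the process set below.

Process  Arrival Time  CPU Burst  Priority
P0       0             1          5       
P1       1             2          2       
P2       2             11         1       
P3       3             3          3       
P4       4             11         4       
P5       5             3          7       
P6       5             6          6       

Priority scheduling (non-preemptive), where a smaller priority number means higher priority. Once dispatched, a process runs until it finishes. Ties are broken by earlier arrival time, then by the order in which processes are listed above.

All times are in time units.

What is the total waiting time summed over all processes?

Gantt: | P0 0-1 | P1 1-3 | P2 3-14 | P3 14-17 | P4 17-28 | P6 28-34 | P5 34-37 |
Completion: P0=1  P1=3  P2=14  P3=17  P4=28  P5=37  P6=34
Turnaround (C−A): P0=1  P1=2  P2=12  P3=14  P4=24  P5=32  P6=29
Waiting = turnaround − burst: P0=0, P1=0, P2=1, P3=11, P4=13, P5=29, P6=23
Total waiting = 0 + 0 + 1 + 11 + 13 + 29 + 23 = 77

77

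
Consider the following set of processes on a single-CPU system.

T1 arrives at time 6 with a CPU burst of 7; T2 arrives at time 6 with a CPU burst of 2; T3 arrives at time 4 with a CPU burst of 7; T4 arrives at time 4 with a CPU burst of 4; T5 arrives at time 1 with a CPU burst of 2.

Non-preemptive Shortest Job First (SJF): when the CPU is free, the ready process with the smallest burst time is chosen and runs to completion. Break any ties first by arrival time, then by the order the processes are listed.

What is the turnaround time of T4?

4

Gantt: | idle 0-1 | T5 1-3 | idle 3-4 | T4 4-8 | T2 8-10 | T3 10-17 | T1 17-24 |
Completion: T1=24  T2=10  T3=17  T4=8  T5=3
Turnaround(T4) = completion − arrival = 8 − 4 = 4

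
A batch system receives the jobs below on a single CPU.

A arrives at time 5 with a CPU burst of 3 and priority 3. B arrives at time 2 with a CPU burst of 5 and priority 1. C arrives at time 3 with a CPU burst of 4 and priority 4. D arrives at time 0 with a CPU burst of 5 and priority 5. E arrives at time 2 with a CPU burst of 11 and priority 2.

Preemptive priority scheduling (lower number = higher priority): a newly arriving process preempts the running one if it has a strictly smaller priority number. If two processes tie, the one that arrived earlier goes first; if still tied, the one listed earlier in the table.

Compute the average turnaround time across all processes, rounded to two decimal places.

17.40

Schedule: | D 0-2 | B 2-7 | E 7-18 | A 18-21 | C 21-25 | D 25-28 |
Completion: A=21  B=7  C=25  D=28  E=18
Turnaround (C−A): A=16  B=5  C=22  D=28  E=16
Turnaround times: A=16, B=5, C=22, D=28, E=16
Average turnaround = (16+5+22+28+16) / 5 = 87/5 = 17.40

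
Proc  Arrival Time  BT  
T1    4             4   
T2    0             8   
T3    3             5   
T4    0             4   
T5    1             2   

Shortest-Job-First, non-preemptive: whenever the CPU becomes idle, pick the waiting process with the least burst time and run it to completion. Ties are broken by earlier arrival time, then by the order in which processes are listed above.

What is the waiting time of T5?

Timeline: | T4 0-4 | T5 4-6 | T1 6-10 | T3 10-15 | T2 15-23 |
Completion: T1=10  T2=23  T3=15  T4=4  T5=6
Turnaround (C−A): T1=6  T2=23  T3=12  T4=4  T5=5
Waiting(T5) = turnaround − burst = 5 − 2 = 3

3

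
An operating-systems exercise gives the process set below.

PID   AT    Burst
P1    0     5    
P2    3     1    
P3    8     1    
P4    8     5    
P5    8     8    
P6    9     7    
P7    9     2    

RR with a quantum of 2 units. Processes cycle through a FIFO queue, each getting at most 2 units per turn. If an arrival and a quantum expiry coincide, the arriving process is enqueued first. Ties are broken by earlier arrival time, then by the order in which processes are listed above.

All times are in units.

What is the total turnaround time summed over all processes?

Timeline: | P1 0-4 | P2 4-5 | P1 5-6 | idle 6-8 | P3 8-9 | P4 9-11 | P5 11-13 | P6 13-15 | P7 15-17 | P4 17-19 | P5 19-21 | P6 21-23 | P4 23-24 | P5 24-26 | P6 26-28 | P5 28-30 | P6 30-31 |
Completion: P1=6  P2=5  P3=9  P4=24  P5=30  P6=31  P7=17
Turnaround = completion − arrival: P1=6, P2=2, P3=1, P4=16, P5=22, P6=22, P7=8
Total turnaround = 6 + 2 + 1 + 16 + 22 + 22 + 8 = 77

77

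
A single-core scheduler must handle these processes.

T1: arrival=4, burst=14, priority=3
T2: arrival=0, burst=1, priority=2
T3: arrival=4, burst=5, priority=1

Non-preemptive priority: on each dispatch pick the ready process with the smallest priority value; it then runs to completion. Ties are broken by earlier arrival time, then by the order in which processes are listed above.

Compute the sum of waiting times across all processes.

5

Gantt: | T2 0-1 | idle 1-4 | T3 4-9 | T1 9-23 |
Completion: T1=23  T2=1  T3=9
Turnaround (C−A): T1=19  T2=1  T3=5
Waiting = turnaround − burst: T1=5, T2=0, T3=0
Total waiting = 5 + 0 + 0 = 5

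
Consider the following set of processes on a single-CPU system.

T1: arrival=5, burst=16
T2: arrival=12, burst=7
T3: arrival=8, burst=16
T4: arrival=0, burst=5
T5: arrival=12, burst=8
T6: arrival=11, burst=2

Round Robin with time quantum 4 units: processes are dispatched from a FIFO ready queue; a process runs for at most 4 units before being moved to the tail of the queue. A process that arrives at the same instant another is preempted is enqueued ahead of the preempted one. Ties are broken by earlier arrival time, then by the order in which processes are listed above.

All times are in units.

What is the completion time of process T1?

50

Gantt: | T4 0-5 | T1 5-9 | T3 9-13 | T1 13-17 | T6 17-19 | T2 19-23 | T5 23-27 | T3 27-31 | T1 31-35 | T2 35-38 | T5 38-42 | T3 42-46 | T1 46-50 | T3 50-54 |
Completion: T1=50  T2=38  T3=54  T4=5  T5=42  T6=19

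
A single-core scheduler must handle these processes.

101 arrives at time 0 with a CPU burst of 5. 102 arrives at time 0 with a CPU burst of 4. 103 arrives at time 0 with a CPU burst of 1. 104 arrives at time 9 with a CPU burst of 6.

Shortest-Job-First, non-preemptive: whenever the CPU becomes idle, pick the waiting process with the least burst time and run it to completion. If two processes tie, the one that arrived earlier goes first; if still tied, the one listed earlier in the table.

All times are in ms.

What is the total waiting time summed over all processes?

Gantt: | 103 0-1 | 102 1-5 | 101 5-10 | 104 10-16 |
Completion: 101=10  102=5  103=1  104=16
Turnaround (C−A): 101=10  102=5  103=1  104=7
Waiting = turnaround − burst: 101=5, 102=1, 103=0, 104=1
Total waiting = 5 + 1 + 0 + 1 = 7

7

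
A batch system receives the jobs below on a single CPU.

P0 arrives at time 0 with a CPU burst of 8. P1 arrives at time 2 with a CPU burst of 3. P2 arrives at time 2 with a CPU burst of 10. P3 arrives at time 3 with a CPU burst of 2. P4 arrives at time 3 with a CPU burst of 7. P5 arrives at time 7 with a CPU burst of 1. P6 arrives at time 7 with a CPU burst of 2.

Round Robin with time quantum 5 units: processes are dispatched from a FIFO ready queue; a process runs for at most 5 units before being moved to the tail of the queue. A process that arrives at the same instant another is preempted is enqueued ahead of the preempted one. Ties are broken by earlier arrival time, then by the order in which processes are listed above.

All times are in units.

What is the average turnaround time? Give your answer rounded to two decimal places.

Timeline: | P0 0-5 | P1 5-8 | P2 8-13 | P3 13-15 | P4 15-20 | P0 20-23 | P5 23-24 | P6 24-26 | P2 26-31 | P4 31-33 |
Completion: P0=23  P1=8  P2=31  P3=15  P4=33  P5=24  P6=26
Turnaround times: P0=23, P1=6, P2=29, P3=12, P4=30, P5=17, P6=19
Average turnaround = (23+6+29+12+30+17+19) / 7 = 136/7 = 19.43

19.43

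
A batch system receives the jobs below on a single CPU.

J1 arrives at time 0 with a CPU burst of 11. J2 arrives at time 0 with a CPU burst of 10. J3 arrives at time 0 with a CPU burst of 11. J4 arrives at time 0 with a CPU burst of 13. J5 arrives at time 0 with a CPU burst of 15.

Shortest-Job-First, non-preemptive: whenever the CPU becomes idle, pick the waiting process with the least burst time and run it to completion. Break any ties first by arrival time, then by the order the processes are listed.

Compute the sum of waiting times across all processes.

Schedule: | J2 0-10 | J1 10-21 | J3 21-32 | J4 32-45 | J5 45-60 |
Completion: J1=21  J2=10  J3=32  J4=45  J5=60
Turnaround (C−A): J1=21  J2=10  J3=32  J4=45  J5=60
Waiting = turnaround − burst: J1=10, J2=0, J3=21, J4=32, J5=45
Total waiting = 10 + 0 + 21 + 32 + 45 = 108

108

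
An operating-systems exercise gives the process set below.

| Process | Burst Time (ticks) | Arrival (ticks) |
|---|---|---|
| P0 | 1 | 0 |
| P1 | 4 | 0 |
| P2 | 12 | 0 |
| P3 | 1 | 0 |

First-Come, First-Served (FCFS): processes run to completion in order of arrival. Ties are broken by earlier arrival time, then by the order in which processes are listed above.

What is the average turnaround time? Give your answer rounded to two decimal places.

10.25

Schedule: | P0 0-1 | P1 1-5 | P2 5-17 | P3 17-18 |
Completion: P0=1  P1=5  P2=17  P3=18
Turnaround times: P0=1, P1=5, P2=17, P3=18
Average turnaround = (1+5+17+18) / 4 = 41/4 = 10.25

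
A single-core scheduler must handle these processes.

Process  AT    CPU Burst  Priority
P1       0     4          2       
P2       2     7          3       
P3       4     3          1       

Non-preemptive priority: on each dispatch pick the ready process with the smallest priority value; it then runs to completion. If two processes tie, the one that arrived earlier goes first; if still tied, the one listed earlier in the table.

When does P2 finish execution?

Schedule: | P1 0-4 | P3 4-7 | P2 7-14 |
Completion: P1=4  P2=14  P3=7

14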